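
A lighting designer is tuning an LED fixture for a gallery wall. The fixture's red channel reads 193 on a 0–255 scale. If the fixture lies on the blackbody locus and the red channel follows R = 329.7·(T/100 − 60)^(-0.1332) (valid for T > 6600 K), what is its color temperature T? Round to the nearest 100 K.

11600 K

(t − 60)^(-0.1332) = 193/329.7 = 0.58538.
t − 60 = 0.58538^(1/-0.1332) = 0.58538^(-7.508) = 55.713, so t = 115.713.
T = 100·t = 11571 K → 11600 K to the nearest 100 K.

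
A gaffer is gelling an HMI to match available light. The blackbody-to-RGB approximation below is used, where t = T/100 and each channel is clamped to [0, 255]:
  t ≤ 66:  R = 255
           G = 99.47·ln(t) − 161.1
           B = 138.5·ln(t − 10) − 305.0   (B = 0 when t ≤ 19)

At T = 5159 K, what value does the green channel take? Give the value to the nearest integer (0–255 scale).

t = 5159/100 = 51.59; the t ≤ 66 branch applies.
G = 99.47·ln 51.59 − 161.1 = 99.47·3.9433 − 161.1 = 231.143.
Rounded: 231.

231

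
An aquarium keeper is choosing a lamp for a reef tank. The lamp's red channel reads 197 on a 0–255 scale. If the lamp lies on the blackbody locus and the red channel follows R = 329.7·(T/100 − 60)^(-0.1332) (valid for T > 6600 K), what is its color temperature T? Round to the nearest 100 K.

10800 K

(t − 60)^(-0.1332) = 197/329.7 = 0.59751.
t − 60 = 0.59751^(1/-0.1332) = 0.59751^(-7.508) = 47.761, so t = 107.761.
T = 100·t = 10776 K → 10800 K to the nearest 100 K.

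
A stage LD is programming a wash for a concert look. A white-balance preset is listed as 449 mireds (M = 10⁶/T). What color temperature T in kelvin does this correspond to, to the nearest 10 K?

2230 K

T = 10⁶ / 449 = 2227.17 K → 2230 K.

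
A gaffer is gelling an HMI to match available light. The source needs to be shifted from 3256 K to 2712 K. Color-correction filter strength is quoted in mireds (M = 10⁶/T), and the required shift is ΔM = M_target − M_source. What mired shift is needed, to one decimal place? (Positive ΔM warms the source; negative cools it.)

+61.6 mireds

M_source = 10⁶/3256 = 307.125; M_target = 10⁶/2712 = 368.732.
ΔM = 368.732 − 307.125 = 61.606 → +61.6 mireds, a warming shift.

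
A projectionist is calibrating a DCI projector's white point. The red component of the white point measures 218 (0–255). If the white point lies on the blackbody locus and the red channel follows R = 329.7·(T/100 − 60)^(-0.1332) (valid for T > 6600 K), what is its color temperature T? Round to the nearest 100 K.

(t − 60)^(-0.1332) = 218/329.7 = 0.66121.
t − 60 = 0.66121^(1/-0.1332) = 0.66121^(-7.508) = 22.326, so t = 82.326.
T = 100·t = 8233 K → 8200 K to the nearest 100 K.

8200 K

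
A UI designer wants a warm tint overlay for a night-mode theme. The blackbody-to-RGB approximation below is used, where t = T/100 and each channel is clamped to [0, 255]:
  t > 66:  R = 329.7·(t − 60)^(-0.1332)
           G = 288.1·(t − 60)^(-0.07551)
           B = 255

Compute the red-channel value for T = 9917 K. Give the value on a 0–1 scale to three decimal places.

t = 9917/100 = 99.17; the t > 66 branch applies.
R = 329.7·(99.17 − 60)^(-0.1332) = 329.7·39.17^(-0.1332) = 329.7·0.61351 = 202.273.
On a 0–1 scale: 202.273/255 = 0.7932 → 0.793.

0.793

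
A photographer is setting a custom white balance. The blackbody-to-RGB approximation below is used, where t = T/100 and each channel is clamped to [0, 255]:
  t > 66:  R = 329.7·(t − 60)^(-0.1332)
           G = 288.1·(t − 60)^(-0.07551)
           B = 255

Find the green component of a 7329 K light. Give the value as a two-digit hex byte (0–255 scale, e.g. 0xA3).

0xED

t = 7329/100 = 73.29; the t > 66 branch applies.
G = 288.1·(73.29 − 60)^(-0.07551) = 288.1·13.29^(-0.07551) = 288.1·0.82255 = 236.977.
Rounded: 237; in hex, 0xED.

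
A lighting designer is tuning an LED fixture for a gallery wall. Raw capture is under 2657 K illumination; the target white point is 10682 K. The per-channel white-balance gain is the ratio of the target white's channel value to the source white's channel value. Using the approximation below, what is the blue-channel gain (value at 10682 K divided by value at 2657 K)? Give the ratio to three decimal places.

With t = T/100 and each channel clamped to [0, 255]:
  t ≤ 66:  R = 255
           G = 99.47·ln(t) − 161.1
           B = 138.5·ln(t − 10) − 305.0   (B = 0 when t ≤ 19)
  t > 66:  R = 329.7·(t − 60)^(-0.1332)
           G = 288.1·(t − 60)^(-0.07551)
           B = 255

At 2657 K (t = 26.57):
  B = 138.5·ln(26.57 − 10) − 305.0 = 138.5·ln 16.57 − 305.0 = 138.5·2.8076 − 305.0 = 83.852.
At 10682 K (t = 106.82):
  B = 255 by definition for t > 66.
Gain = 255.000 / 83.852 = 3.0411 → 3.041.

3.041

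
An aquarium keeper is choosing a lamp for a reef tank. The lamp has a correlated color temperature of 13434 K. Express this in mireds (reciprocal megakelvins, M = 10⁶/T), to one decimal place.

74.4 mireds

M = 10⁶ / 13434 = 74.438 → 74.4 mireds.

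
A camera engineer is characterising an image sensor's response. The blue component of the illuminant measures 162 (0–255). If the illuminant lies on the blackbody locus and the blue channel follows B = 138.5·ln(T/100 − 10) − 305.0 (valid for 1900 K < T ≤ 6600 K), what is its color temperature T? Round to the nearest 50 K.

ln(t − 10) = (162 + 305.0) / 138.5 = 3.3718.
t − 10 = e^3.3718 = 29.132, so t = 39.132.
T = 100·t = 3913 K → 3900 K to the nearest 50 K.

3900 K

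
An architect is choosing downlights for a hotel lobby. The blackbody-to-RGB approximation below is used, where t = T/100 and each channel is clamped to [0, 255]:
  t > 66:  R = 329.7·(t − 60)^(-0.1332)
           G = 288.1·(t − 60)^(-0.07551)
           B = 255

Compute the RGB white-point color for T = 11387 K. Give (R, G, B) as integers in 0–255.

t = 11387/100 = 113.87; the t > 66 branch applies.
R = 329.7·(113.87 − 60)^(-0.1332) = 329.7·53.87^(-0.1332) = 329.7·0.58801 = 193.867.
G = 288.1·(113.87 − 60)^(-0.07551) = 288.1·53.87^(-0.07551) = 288.1·0.74006 = 213.211.
B = 255 by definition for t > 66.
Rounded: (194, 213, 255).

(194, 213, 255)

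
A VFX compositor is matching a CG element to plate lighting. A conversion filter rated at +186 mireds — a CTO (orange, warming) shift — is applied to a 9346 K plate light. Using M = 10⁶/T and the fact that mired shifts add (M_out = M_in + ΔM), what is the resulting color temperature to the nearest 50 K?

3400 K

M_in = 10⁶/9346 = 107.00 mireds.
M_out = 107.00 + (+186) = 293.00 mireds.
T_out = 10⁶/293.00 = 3413.0 K → 3400 K.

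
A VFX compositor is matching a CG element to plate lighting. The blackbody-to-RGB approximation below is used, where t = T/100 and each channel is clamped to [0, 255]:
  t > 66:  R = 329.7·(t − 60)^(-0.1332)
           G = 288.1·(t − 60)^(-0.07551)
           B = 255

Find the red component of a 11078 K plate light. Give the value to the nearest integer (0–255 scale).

195

t = 11078/100 = 110.78; the t > 66 branch applies.
R = 329.7·(110.78 − 60)^(-0.1332) = 329.7·50.78^(-0.1332) = 329.7·0.59265 = 195.398.
Rounded: 195.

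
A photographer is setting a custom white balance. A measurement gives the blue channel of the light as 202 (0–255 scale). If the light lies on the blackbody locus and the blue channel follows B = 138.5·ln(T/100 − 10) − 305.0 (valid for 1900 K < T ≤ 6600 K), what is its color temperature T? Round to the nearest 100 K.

ln(t − 10) = (202 + 305.0) / 138.5 = 3.6606.
t − 10 = e^3.6606 = 38.887, so t = 48.887.
T = 100·t = 4889 K → 4900 K to the nearest 100 K.

4900 K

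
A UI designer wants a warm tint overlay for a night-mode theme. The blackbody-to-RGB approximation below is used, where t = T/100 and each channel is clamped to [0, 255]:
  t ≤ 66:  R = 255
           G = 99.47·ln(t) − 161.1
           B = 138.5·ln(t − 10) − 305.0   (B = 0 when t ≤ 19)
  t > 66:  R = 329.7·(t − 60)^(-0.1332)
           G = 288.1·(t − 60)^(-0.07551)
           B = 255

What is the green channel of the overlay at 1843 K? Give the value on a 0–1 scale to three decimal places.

0.505

t = 1843/100 = 18.43; the t ≤ 66 branch applies.
G = 99.47·ln 18.43 − 161.1 = 99.47·2.9140 − 161.1 = 128.754.
On a 0–1 scale: 128.754/255 = 0.5049 → 0.505.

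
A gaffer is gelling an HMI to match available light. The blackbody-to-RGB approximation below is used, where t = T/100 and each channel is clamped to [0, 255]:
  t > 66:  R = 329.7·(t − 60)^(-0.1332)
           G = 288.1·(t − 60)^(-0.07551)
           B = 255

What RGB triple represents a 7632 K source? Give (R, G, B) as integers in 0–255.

(227, 233, 255)

t = 7632/100 = 76.32; the t > 66 branch applies.
R = 329.7·(76.32 − 60)^(-0.1332) = 329.7·16.32^(-0.1332) = 329.7·0.68939 = 227.292.
G = 288.1·(76.32 − 60)^(-0.07551) = 288.1·16.32^(-0.07551) = 288.1·0.80989 = 233.330.
B = 255 by definition for t > 66.
Rounded: (227, 233, 255).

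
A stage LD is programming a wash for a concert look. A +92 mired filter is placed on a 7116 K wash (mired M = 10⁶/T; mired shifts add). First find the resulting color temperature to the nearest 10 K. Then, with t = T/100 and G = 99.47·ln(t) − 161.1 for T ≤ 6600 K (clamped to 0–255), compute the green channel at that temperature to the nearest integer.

213

M_in = 10⁶/7116 = 140.53; M_out = 140.53 + (+92) = 232.53.
T_out = 10⁶/232.53 = 4300.6 K → 4300 K; t = 43.
G = 99.47·ln 43 − 161.1 = 99.47·3.7612 − 161.1 = 213.027.
Rounded: 213.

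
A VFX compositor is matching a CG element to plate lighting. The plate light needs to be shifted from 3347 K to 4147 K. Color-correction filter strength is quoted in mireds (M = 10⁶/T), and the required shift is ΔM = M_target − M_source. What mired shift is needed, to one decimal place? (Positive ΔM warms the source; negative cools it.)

-57.6 mireds

M_source = 10⁶/3347 = 298.775; M_target = 10⁶/4147 = 241.138.
ΔM = 241.138 − 298.775 = -57.637 → -57.6 mireds, a cooling shift.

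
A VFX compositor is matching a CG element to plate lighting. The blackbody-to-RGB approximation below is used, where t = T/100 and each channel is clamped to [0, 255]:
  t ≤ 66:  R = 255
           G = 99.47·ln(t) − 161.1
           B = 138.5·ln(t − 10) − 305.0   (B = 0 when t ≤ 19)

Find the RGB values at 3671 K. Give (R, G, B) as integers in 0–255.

(255, 197, 150)

t = 3671/100 = 36.71; the t ≤ 66 branch applies.
R = 255 by definition for t ≤ 66.
G = 99.47·ln 36.71 − 161.1 = 99.47·3.6030 − 161.1 = 197.295.
B = 138.5·ln(36.71 − 10) − 305.0 = 138.5·ln 26.71 − 305.0 = 138.5·3.2850 − 305.0 = 149.978.
Rounded: (255, 197, 150).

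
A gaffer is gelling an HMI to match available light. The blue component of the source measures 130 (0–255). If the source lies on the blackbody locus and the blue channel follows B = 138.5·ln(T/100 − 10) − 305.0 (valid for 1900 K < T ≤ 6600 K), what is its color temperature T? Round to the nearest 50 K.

ln(t − 10) = (130 + 305.0) / 138.5 = 3.1408.
t − 10 = e^3.1408 = 23.122, so t = 33.122.
T = 100·t = 3312 K → 3300 K to the nearest 50 K.

3300 K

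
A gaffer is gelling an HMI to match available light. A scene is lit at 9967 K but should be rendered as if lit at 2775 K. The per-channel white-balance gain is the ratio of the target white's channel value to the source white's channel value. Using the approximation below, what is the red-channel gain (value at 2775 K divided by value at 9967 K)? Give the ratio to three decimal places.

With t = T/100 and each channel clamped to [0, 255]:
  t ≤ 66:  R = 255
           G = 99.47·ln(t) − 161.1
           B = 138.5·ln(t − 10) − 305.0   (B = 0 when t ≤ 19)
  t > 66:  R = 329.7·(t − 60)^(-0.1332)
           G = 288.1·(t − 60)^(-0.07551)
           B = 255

At 9967 K (t = 99.67):
  R = 329.7·(99.67 − 60)^(-0.1332) = 329.7·39.67^(-0.1332) = 329.7·0.61247 = 201.931.
At 2775 K (t = 27.75):
  R = 255 by definition for t ≤ 66.
Gain = 255.000 / 201.931 = 1.2628 → 1.263.

1.263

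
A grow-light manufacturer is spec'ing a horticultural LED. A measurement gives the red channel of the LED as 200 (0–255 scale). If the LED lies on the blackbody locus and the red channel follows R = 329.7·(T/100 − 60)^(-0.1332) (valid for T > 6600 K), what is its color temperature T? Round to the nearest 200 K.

10200 K

(t − 60)^(-0.1332) = 200/329.7 = 0.60661.
t − 60 = 0.60661^(1/-0.1332) = 0.60661^(-7.508) = 42.638, so t = 102.638.
T = 100·t = 10264 K → 10200 K to the nearest 200 K.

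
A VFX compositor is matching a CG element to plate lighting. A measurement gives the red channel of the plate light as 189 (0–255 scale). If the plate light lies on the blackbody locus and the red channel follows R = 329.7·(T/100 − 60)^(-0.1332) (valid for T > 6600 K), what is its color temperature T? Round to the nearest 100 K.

12500 K

(t − 60)^(-0.1332) = 189/329.7 = 0.57325.
t − 60 = 0.57325^(1/-0.1332) = 0.57325^(-7.508) = 65.199, so t = 125.199.
T = 100·t = 12520 K → 12500 K to the nearest 100 K.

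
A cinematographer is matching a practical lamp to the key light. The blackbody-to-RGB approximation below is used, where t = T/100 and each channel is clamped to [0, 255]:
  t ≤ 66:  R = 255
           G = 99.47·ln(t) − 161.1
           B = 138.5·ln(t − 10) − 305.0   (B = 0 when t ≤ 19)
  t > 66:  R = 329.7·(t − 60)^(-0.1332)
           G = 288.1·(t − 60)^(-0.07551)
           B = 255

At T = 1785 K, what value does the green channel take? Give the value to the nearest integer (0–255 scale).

126

t = 1785/100 = 17.85; the t ≤ 66 branch applies.
G = 99.47·ln 17.85 − 161.1 = 99.47·2.8820 − 161.1 = 125.573.
Rounded: 126.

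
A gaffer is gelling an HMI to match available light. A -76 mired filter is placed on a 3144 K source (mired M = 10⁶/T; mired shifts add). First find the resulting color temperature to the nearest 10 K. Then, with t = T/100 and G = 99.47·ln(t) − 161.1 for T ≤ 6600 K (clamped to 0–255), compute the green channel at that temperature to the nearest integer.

209

M_in = 10⁶/3144 = 318.07; M_out = 318.07 + (-76) = 242.07.
T_out = 10⁶/242.07 = 4131.1 K → 4130 K; t = 41.3.
G = 99.47·ln 41.3 − 161.1 = 99.47·3.7209 − 161.1 = 209.014.
Rounded: 209.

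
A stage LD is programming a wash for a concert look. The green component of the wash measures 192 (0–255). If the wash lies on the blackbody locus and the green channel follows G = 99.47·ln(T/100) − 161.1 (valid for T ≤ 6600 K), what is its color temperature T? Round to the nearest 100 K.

3500 K

ln t = (192 + 161.1) / 99.47 = 3.5498.
t = e^3.5498 = 34.807.
T = 100·t = 3481 K → 3500 K to the nearest 100 K.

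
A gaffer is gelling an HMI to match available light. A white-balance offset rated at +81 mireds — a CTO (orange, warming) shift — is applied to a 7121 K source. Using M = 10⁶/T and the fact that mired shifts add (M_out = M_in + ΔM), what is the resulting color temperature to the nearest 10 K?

4520 K

M_in = 10⁶/7121 = 140.43 mireds.
M_out = 140.43 + (+81) = 221.43 mireds.
T_out = 10⁶/221.43 = 4516.1 K → 4520 K.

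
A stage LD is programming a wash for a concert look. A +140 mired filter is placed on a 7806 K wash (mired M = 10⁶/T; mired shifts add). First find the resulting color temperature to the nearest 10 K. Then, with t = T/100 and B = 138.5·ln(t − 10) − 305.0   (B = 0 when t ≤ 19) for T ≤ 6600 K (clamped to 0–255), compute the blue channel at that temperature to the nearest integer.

M_in = 10⁶/7806 = 128.11; M_out = 128.11 + (+140) = 268.11.
T_out = 10⁶/268.11 = 3729.9 K → 3730 K; t = 37.3.
B = 138.5·ln(37.3 − 10) − 305.0 = 138.5·ln 27.3 − 305.0 = 138.5·3.3069 − 305.0 = 153.004.
Rounded: 153.

153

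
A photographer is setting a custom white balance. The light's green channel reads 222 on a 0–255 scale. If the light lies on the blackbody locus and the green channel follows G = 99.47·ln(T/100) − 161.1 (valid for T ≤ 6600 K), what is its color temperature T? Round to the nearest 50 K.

4700 K

ln t = (222 + 161.1) / 99.47 = 3.8514.
t = e^3.8514 = 47.059.
T = 100·t = 4706 K → 4700 K to the nearest 50 K.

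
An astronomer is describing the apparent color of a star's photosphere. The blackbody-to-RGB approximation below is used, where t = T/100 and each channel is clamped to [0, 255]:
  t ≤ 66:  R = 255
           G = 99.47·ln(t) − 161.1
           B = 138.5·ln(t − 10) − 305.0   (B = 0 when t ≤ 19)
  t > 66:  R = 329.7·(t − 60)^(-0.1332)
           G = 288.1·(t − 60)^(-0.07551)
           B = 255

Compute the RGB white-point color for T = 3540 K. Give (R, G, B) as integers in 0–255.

t = 3540/100 = 35.4; the t ≤ 66 branch applies.
R = 255 by definition for t ≤ 66.
G = 99.47·ln 35.4 − 161.1 = 99.47·3.5667 − 161.1 = 193.681.
B = 138.5·ln(35.4 − 10) − 305.0 = 138.5·ln 25.4 − 305.0 = 138.5·3.2347 − 305.0 = 143.013.
Rounded: (255, 194, 143).

(255, 194, 143)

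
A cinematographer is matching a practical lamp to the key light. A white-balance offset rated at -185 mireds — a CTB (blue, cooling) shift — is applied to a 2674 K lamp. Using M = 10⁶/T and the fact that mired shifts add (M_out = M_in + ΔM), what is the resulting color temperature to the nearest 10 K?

5290 K

M_in = 10⁶/2674 = 373.97 mireds.
M_out = 373.97 + (-185) = 188.97 mireds.
T_out = 10⁶/188.97 = 5291.8 K → 5290 K.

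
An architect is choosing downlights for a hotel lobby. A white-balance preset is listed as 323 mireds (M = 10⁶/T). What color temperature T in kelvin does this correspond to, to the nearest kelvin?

T = 10⁶ / 323 = 3095.98 K → 3096 K.

3096 K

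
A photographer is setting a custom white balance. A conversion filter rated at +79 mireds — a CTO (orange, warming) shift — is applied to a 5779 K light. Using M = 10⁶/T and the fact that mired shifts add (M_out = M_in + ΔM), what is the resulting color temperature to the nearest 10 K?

3970 K

M_in = 10⁶/5779 = 173.04 mireds.
M_out = 173.04 + (+79) = 252.04 mireds.
T_out = 10⁶/252.04 = 3967.6 K → 3970 K.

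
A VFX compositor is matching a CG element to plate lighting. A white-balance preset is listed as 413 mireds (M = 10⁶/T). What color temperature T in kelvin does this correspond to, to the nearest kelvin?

2421 K

T = 10⁶ / 413 = 2421.31 K → 2421 K.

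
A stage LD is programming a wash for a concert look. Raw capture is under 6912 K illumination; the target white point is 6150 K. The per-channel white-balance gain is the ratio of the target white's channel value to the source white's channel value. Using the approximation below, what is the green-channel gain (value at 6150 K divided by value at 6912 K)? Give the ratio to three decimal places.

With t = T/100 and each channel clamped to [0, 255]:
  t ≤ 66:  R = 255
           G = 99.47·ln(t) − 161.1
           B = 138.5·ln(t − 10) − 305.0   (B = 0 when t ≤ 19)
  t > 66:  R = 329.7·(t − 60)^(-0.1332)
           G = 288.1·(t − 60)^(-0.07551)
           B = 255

At 6912 K (t = 69.12):
  G = 288.1·(69.12 − 60)^(-0.07551) = 288.1·9.12^(-0.07551) = 288.1·0.84627 = 243.811.
At 6150 K (t = 61.5):
  G = 99.47·ln 61.5 − 161.1 = 99.47·4.1190 − 161.1 = 248.621.
Gain = 248.621 / 243.811 = 1.0197 → 1.020.

1.020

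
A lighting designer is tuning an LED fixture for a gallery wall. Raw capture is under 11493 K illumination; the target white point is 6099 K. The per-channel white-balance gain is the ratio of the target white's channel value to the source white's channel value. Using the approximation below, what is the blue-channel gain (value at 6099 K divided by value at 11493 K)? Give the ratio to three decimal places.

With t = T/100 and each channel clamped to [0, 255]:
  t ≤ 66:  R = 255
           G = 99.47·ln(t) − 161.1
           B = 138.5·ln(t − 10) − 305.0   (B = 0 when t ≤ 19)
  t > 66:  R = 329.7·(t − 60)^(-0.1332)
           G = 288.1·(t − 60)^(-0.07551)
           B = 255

0.939

At 11493 K (t = 114.93):
  B = 255 by definition for t > 66.
At 6099 K (t = 60.99):
  B = 138.5·ln(60.99 − 10) − 305.0 = 138.5·ln 50.99 − 305.0 = 138.5·3.9316 − 305.0 = 239.531.
Gain = 239.531 / 255.000 = 0.9393 → 0.939.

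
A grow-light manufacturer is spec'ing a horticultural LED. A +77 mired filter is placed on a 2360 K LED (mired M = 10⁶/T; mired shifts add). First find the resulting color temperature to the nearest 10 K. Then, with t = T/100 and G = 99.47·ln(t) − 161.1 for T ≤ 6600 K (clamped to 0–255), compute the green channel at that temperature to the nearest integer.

137

M_in = 10⁶/2360 = 423.73; M_out = 423.73 + (+77) = 500.73.
T_out = 10⁶/500.73 = 1997.1 K → 2000 K; t = 20.
G = 99.47·ln 20 − 161.1 = 99.47·2.9957 − 161.1 = 136.885.
Rounded: 137.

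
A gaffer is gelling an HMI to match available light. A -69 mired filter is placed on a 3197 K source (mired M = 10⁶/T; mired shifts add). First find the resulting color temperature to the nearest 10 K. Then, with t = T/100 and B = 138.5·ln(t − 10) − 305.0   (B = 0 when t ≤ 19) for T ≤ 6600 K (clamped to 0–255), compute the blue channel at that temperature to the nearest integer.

171

M_in = 10⁶/3197 = 312.79; M_out = 312.79 + (-69) = 243.79.
T_out = 10⁶/243.79 = 4101.8 K → 4100 K; t = 41.
B = 138.5·ln(41 − 10) − 305.0 = 138.5·ln 31 − 305.0 = 138.5·3.4340 − 305.0 = 170.607.
Rounded: 171.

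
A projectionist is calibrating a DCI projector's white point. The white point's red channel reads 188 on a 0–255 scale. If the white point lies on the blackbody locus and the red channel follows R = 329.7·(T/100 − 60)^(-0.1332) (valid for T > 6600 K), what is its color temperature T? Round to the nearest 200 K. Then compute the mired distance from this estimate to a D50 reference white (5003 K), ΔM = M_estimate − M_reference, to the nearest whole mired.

(t − 60)^(-0.1332) = 188/329.7 = 0.57022.
t − 60 = 0.57022^(1/-0.1332) = 0.57022^(-7.508) = 67.848, so t = 127.848.
T = 100·t = 12785 K → 12800 K to the nearest 200 K.
M_estimate = 10⁶/12800 = 78.12; M_reference = 10⁶/5003 = 199.88.
ΔM = 78.12 − 199.88 = -121.76 → -122 mireds.

-122 mireds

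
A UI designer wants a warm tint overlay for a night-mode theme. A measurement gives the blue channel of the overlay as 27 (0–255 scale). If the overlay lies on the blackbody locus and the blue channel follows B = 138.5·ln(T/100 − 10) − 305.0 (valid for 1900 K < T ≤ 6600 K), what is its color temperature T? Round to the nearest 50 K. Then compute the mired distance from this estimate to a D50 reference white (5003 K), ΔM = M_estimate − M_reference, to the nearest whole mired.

+276 mireds

ln(t − 10) = (27 + 305.0) / 138.5 = 2.3971.
t − 10 = e^2.3971 = 10.991, so t = 20.991.
T = 100·t = 2099 K → 2100 K to the nearest 50 K.
M_estimate = 10⁶/2100 = 476.19; M_reference = 10⁶/5003 = 199.88.
ΔM = 476.19 − 199.88 = 276.31 → +276 mireds.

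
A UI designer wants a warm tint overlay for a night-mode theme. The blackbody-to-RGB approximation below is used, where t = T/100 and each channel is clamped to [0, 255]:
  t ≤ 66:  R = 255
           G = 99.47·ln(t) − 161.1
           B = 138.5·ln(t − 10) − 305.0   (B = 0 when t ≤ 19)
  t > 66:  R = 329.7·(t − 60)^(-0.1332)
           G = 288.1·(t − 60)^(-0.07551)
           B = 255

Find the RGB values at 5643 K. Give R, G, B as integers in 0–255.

t = 5643/100 = 56.43; the t ≤ 66 branch applies.
R = 255 by definition for t ≤ 66.
G = 99.47·ln 56.43 − 161.1 = 99.47·4.0330 − 161.1 = 240.063.
B = 138.5·ln(56.43 − 10) − 305.0 = 138.5·ln 46.43 − 305.0 = 138.5·3.8379 − 305.0 = 226.555.
Rounded: (255, 240, 227).

R=255, G=240, B=227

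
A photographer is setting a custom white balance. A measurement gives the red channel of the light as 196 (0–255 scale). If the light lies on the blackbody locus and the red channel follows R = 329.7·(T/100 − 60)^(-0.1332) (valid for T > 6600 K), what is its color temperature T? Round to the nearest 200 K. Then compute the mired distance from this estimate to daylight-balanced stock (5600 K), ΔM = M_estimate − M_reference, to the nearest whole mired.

-88 mireds

(t − 60)^(-0.1332) = 196/329.7 = 0.59448.
t − 60 = 0.59448^(1/-0.1332) = 0.59448^(-7.508) = 49.621, so t = 109.621.
T = 100·t = 10962 K → 11000 K to the nearest 200 K.
M_estimate = 10⁶/11000 = 90.91; M_reference = 10⁶/5600 = 178.57.
ΔM = 90.91 − 178.57 = -87.66 → -88 mireds.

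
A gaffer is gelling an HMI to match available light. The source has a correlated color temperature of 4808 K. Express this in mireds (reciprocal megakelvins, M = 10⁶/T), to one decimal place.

208.0 mireds

M = 10⁶ / 4808 = 207.987 → 208.0 mireds.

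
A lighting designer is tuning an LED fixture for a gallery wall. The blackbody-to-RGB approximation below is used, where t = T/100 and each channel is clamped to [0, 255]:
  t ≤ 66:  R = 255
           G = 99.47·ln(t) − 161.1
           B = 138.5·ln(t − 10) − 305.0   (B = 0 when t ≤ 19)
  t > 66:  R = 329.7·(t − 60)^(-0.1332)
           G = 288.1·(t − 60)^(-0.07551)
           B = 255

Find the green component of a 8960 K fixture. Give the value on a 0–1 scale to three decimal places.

0.875

t = 8960/100 = 89.6; the t > 66 branch applies.
G = 288.1·(89.6 − 60)^(-0.07551) = 288.1·29.6^(-0.07551) = 288.1·0.77429 = 223.072.
On a 0–1 scale: 223.072/255 = 0.8748 → 0.875.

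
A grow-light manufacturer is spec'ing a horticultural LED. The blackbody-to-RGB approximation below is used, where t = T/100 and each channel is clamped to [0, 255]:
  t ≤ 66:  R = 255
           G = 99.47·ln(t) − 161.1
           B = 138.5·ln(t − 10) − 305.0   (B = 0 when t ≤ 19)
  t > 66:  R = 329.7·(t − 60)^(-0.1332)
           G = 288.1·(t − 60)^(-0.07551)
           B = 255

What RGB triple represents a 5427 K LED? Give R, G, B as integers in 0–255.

R=255, G=236, B=220

t = 5427/100 = 54.27; the t ≤ 66 branch applies.
R = 255 by definition for t ≤ 66.
G = 99.47·ln 54.27 − 161.1 = 99.47·3.9940 − 161.1 = 236.180.
B = 138.5·ln(54.27 − 10) − 305.0 = 138.5·ln 44.27 − 305.0 = 138.5·3.7903 − 305.0 = 219.958.
Rounded: (255, 236, 220).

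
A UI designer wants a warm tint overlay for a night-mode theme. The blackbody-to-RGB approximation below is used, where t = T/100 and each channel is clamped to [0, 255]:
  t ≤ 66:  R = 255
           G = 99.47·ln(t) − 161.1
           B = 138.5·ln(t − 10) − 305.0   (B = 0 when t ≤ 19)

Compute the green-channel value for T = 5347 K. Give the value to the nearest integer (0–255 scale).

235

t = 5347/100 = 53.47; the t ≤ 66 branch applies.
G = 99.47·ln 53.47 − 161.1 = 99.47·3.9791 − 161.1 = 234.703.
Rounded: 235.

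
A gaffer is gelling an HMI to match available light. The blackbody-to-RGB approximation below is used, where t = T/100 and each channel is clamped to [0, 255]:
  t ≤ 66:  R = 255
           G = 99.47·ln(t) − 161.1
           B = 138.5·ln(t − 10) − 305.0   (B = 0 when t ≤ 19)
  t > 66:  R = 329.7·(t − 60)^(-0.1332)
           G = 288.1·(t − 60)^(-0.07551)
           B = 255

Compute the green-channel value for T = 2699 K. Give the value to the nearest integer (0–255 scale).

t = 2699/100 = 26.99; the t ≤ 66 branch applies.
G = 99.47·ln 26.99 − 161.1 = 99.47·3.2955 − 161.1 = 166.700.
Rounded: 167.

167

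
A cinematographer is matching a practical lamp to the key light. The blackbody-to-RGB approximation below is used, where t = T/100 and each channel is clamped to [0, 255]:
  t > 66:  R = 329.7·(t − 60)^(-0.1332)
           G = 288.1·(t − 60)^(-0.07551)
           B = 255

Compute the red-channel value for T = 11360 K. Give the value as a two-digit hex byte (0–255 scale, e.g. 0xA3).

0xC2

t = 11360/100 = 113.6; the t > 66 branch applies.
R = 329.7·(113.6 − 60)^(-0.1332) = 329.7·53.6^(-0.1332) = 329.7·0.58840 = 193.997.
Rounded: 194; in hex, 0xC2.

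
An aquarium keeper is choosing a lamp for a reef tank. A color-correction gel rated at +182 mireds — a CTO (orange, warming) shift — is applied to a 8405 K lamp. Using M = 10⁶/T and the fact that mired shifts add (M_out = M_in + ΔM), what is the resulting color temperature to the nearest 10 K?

3320 K

M_in = 10⁶/8405 = 118.98 mireds.
M_out = 118.98 + (+182) = 300.98 mireds.
T_out = 10⁶/300.98 = 3322.5 K → 3320 K.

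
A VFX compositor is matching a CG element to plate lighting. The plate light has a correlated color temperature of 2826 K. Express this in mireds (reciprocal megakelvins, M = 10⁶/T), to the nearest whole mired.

M = 10⁶ / 2826 = 353.857 → 354 mireds.

354 mireds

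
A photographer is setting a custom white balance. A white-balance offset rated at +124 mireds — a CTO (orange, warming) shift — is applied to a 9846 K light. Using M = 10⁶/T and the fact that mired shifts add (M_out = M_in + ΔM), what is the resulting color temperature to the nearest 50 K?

M_in = 10⁶/9846 = 101.56 mireds.
M_out = 101.56 + (+124) = 225.56 mireds.
T_out = 10⁶/225.56 = 4433.3 K → 4450 K.

4450 K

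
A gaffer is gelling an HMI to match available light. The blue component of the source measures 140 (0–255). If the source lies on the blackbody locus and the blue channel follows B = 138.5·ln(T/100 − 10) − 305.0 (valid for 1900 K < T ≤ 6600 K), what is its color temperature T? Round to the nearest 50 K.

3500 K

ln(t − 10) = (140 + 305.0) / 138.5 = 3.2130.
t − 10 = e^3.2130 = 24.853, so t = 34.853.
T = 100·t = 3485 K → 3500 K to the nearest 50 K.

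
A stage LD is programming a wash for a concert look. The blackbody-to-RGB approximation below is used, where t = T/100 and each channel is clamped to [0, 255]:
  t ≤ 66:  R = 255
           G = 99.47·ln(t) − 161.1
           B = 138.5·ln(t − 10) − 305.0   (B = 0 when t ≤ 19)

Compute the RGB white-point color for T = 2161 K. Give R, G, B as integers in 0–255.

t = 2161/100 = 21.61; the t ≤ 66 branch applies.
R = 255 by definition for t ≤ 66.
G = 99.47·ln 21.61 − 161.1 = 99.47·3.0732 − 161.1 = 144.587.
B = 138.5·ln(21.61 − 10) − 305.0 = 138.5·ln 11.61 − 305.0 = 138.5·2.4519 − 305.0 = 34.584.
Rounded: (255, 145, 35).

R=255, G=145, B=35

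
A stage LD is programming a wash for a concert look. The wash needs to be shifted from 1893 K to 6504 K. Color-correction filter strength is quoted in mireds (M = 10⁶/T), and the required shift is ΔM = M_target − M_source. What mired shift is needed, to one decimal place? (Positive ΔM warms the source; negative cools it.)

M_source = 10⁶/1893 = 528.262; M_target = 10⁶/6504 = 153.752.
ΔM = 153.752 − 528.262 = -374.510 → -374.5 mireds, a cooling shift.

-374.5 mireds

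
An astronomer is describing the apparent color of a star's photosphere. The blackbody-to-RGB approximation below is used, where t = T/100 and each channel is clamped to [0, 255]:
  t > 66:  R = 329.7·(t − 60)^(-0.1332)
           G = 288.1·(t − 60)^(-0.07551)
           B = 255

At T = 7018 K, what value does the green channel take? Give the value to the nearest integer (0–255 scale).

242

t = 7018/100 = 70.18; the t > 66 branch applies.
G = 288.1·(70.18 − 60)^(-0.07551) = 288.1·10.18^(-0.07551) = 288.1·0.83928 = 241.796.
Rounded: 242.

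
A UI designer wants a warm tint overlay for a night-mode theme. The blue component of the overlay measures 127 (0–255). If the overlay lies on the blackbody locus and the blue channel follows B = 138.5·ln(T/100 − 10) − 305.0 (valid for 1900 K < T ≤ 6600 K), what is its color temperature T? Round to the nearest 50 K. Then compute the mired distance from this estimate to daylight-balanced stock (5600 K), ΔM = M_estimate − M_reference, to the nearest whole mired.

ln(t − 10) = (127 + 305.0) / 138.5 = 3.1191.
t − 10 = e^3.1191 = 22.627, so t = 32.627.
T = 100·t = 3263 K → 3250 K to the nearest 50 K.
M_estimate = 10⁶/3250 = 307.69; M_reference = 10⁶/5600 = 178.57.
ΔM = 307.69 − 178.57 = 129.12 → +129 mireds.

+129 mireds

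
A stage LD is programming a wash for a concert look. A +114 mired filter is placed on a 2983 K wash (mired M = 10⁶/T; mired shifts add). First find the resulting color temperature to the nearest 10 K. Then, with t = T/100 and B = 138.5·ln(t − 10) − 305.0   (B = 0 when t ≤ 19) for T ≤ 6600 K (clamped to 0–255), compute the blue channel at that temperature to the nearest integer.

43

M_in = 10⁶/2983 = 335.23; M_out = 335.23 + (+114) = 449.23.
T_out = 10⁶/449.23 = 2226.0 K → 2230 K; t = 22.3.
B = 138.5·ln(22.3 − 10) − 305.0 = 138.5·ln 12.3 − 305.0 = 138.5·2.5096 − 305.0 = 42.579.
Rounded: 43.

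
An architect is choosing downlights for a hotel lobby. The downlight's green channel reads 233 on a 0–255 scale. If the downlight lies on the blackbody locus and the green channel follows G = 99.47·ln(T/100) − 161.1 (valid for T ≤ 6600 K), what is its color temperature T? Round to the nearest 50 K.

ln t = (233 + 161.1) / 99.47 = 3.9620.
t = e^3.9620 = 52.562.
T = 100·t = 5256 K → 5250 K to the nearest 50 K.

5250 K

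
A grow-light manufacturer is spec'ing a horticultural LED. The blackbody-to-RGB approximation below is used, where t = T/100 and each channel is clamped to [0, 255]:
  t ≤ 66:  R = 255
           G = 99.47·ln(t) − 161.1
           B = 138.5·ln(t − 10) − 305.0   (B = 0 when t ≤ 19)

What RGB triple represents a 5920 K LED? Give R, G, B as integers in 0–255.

R=255, G=245, B=235

t = 5920/100 = 59.2; the t ≤ 66 branch applies.
R = 255 by definition for t ≤ 66.
G = 99.47·ln 59.2 − 161.1 = 99.47·4.0809 − 161.1 = 244.829.
B = 138.5·ln(59.2 − 10) − 305.0 = 138.5·ln 49.2 − 305.0 = 138.5·3.8959 − 305.0 = 234.581.
Rounded: (255, 245, 235).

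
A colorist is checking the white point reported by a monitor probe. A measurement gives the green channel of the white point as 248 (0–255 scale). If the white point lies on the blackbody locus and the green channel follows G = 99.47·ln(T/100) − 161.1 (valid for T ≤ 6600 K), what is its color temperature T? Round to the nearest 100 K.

6100 K

ln t = (248 + 161.1) / 99.47 = 4.1128.
t = e^4.1128 = 61.117.
T = 100·t = 6112 K → 6100 K to the nearest 100 K.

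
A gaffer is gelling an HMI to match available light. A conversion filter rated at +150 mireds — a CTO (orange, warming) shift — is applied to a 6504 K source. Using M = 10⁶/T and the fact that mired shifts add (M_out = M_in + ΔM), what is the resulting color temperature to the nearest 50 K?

3300 K

M_in = 10⁶/6504 = 153.75 mireds.
M_out = 153.75 + (+150) = 303.75 mireds.
T_out = 10⁶/303.75 = 3292.2 K → 3300 K.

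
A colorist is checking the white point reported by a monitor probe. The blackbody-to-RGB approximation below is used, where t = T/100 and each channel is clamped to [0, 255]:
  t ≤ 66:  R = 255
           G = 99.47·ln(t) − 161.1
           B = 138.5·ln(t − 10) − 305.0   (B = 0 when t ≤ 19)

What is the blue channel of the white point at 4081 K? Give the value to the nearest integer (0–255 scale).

t = 4081/100 = 40.81; the t ≤ 66 branch applies.
B = 138.5·ln(40.81 − 10) − 305.0 = 138.5·ln 30.81 − 305.0 = 138.5·3.4278 − 305.0 = 169.756.
Rounded: 170.

170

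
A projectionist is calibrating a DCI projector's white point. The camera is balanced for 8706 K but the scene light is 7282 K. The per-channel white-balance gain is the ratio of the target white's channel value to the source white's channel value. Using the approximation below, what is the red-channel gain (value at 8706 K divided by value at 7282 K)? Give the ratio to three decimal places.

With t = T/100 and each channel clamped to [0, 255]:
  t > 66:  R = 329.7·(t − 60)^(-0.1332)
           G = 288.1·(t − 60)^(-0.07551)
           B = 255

0.905

At 7282 K (t = 72.82):
  R = 329.7·(72.82 − 60)^(-0.1332) = 329.7·12.82^(-0.1332) = 329.7·0.71192 = 234.719.
At 8706 K (t = 87.06):
  R = 329.7·(87.06 − 60)^(-0.1332) = 329.7·27.06^(-0.1332) = 329.7·0.64449 = 212.487.
Gain = 212.487 / 234.719 = 0.9053 → 0.905.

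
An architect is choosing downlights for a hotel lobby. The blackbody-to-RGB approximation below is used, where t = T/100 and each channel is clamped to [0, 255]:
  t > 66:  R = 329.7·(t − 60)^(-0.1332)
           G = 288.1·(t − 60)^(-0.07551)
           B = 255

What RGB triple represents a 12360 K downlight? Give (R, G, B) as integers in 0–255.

t = 12360/100 = 123.6; the t > 66 branch applies.
R = 329.7·(123.6 − 60)^(-0.1332) = 329.7·63.6^(-0.1332) = 329.7·0.57515 = 189.626.
G = 288.1·(123.6 − 60)^(-0.07551) = 288.1·63.6^(-0.07551) = 288.1·0.73084 = 210.554.
B = 255 by definition for t > 66.
Rounded: (190, 211, 255).

(190, 211, 255)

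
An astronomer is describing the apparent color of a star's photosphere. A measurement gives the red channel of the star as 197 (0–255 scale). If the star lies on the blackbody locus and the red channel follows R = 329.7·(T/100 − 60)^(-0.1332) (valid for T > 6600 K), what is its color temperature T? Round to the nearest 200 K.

10800 K

(t − 60)^(-0.1332) = 197/329.7 = 0.59751.
t − 60 = 0.59751^(1/-0.1332) = 0.59751^(-7.508) = 47.761, so t = 107.761.
T = 100·t = 10776 K → 10800 K to the nearest 200 K.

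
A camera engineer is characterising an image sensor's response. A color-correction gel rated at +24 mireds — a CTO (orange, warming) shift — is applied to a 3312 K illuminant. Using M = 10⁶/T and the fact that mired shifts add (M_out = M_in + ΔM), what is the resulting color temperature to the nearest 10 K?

M_in = 10⁶/3312 = 301.93 mireds.
M_out = 301.93 + (+24) = 325.93 mireds.
T_out = 10⁶/325.93 = 3068.1 K → 3070 K.

3070 K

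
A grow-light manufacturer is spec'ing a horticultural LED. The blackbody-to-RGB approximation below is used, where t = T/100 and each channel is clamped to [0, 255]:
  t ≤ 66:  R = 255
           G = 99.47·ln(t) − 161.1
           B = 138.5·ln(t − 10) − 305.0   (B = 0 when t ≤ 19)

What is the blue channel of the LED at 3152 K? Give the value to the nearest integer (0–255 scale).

t = 3152/100 = 31.52; the t ≤ 66 branch applies.
B = 138.5·ln(31.52 − 10) − 305.0 = 138.5·ln 21.52 − 305.0 = 138.5·3.0690 − 305.0 = 120.054.
Rounded: 120.

120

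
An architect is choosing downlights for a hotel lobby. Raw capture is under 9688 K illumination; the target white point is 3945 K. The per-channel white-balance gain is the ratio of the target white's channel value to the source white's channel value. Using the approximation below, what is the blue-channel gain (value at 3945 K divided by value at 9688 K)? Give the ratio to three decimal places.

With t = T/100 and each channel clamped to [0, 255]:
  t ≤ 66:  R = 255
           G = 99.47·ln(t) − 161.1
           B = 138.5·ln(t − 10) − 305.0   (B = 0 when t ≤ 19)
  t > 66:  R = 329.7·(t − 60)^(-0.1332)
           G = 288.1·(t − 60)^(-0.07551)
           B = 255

0.641

At 9688 K (t = 96.88):
  B = 255 by definition for t > 66.
At 3945 K (t = 39.45):
  B = 138.5·ln(39.45 − 10) − 305.0 = 138.5·ln 29.45 − 305.0 = 138.5·3.3827 − 305.0 = 163.503.
Gain = 163.503 / 255.000 = 0.6412 → 0.641.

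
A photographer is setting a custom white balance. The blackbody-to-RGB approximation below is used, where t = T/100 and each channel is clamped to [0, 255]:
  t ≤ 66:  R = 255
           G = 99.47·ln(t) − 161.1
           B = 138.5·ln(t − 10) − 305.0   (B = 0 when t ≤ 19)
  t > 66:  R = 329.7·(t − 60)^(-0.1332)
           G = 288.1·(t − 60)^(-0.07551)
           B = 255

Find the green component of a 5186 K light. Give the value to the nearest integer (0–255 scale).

t = 5186/100 = 51.86; the t ≤ 66 branch applies.
G = 99.47·ln 51.86 − 161.1 = 99.47·3.9485 − 161.1 = 231.662.
Rounded: 232.

232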